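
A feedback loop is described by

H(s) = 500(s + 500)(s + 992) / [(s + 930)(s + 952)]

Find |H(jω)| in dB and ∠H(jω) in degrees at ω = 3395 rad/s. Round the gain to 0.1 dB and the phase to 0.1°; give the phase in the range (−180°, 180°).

At s = jω = j3395:
zero (s+500): 500 + j3395 → |·| = √(500²+3395²) = √11776025 ≈ 3431.6, ∠ = arctan(3395/500) ≈ 81.62°
zero (s+992): 992 + j3395 → |·| = √(992²+3395²) = √12510089 ≈ 3537, ∠ = arctan(3395/992) ≈ 73.71°
pole (s+930): 930 + j3395 → |·| = √(930²+3395²) = √12390925 ≈ 3520.1, ∠ = arctan(3395/930) ≈ 74.68°
pole (s+952): 952 + j3395 → |·| = √(952²+3395²) = √12432329 ≈ 3526, ∠ = arctan(3395/952) ≈ 74.34°
|H| = 500 · 1.2138e+07 / 1.2412e+07 ≈ 488.96
Gain = 20 log₁₀(488.96) ≈ 53.79 dB
∠H = 155.33° − 149.02° = 6.31°

53.8 dB, 6.3°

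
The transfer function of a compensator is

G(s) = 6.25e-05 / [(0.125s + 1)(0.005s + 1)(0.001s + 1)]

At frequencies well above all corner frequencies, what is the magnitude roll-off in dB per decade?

Each pole contributes −20 dB/decade at high frequency; each zero contributes +20 dB/decade.
Net: 0 zero(s) − 3 pole(s) → -60 dB/decade.

-60 dB/decade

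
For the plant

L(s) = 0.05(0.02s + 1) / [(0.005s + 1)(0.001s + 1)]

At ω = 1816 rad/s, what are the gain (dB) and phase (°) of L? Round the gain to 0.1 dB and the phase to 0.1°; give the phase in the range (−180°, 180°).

At ω = 1816 rad/s:
zero (1 + j1816·0.02) = 1 + j36.32 → |·| ≈ 36.334, ∠ ≈ 88.42°
pole (1 + j1816·0.005) = 1 + j9.08 → |·| ≈ 9.1349, ∠ ≈ 83.72°
pole (1 + j1816·0.001) = 1 + j1.816 → |·| ≈ 2.0731, ∠ ≈ 61.16°
|L| = 0.05 · 36.334 / (9.1349 · 2.0731) ≈ 0.095931
Gain = 20 log₁₀(0.095931) ≈ -20.36 dB
∠L = (88.42°) − (83.72° + 61.16°) = -56.46°

-20.4 dB, -56.5°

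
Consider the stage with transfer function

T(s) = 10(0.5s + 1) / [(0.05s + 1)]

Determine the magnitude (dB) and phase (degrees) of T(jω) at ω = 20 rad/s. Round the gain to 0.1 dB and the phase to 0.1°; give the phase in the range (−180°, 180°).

37.0 dB, 39.3°

At ω = 20 rad/s:
zero (1 + j20·0.5) = 1 + j10 → |·| ≈ 10.05, ∠ ≈ 84.29°
pole (1 + j20·0.05) = 1 + j1 → |·| ≈ 1.4142, ∠ ≈ 45.00°
|T| = 10 · 10.05 / (1.4142) ≈ 71.065
Gain = 20 log₁₀(71.065) ≈ 37.03 dB
∠T = (84.29°) − (45.00°) = 39.29°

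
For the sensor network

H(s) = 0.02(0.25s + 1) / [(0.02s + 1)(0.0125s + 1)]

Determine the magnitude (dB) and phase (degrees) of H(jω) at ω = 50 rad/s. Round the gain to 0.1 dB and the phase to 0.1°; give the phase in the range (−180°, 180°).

At ω = 50 rad/s:
zero (1 + j50·0.25) = 1 + j12.5 → |·| ≈ 12.54, ∠ ≈ 85.43°
pole (1 + j50·0.02) = 1 + j1 → |·| ≈ 1.4142, ∠ ≈ 45.00°
pole (1 + j50·0.0125) = 1 + j0.625 → |·| ≈ 1.1792, ∠ ≈ 32.01°
|H| = 0.02 · 12.54 / (1.4142 · 1.1792) ≈ 0.15039
Gain = 20 log₁₀(0.15039) ≈ -16.46 dB
∠H = (85.43°) − (45.00° + 32.01°) = 8.42°

-16.5 dB, 8.4°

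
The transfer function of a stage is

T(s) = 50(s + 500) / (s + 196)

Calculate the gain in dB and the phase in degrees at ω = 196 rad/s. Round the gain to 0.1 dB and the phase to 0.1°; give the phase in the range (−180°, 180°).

39.7 dB, -23.6°

At s = jω = j196:
zero (s+500): 500 + j196 → |·| = √(500²+196²) = √288416 ≈ 537.04, ∠ = arctan(196/500) ≈ 21.41°
pole (s+196): 196 + j196 → |·| = √(196²+196²) = √76832 ≈ 277.19, ∠ = arctan(196/196) ≈ 45.00°
|T| = 50 · 537.04 / 277.19 ≈ 96.872
Gain = 20 log₁₀(96.872) ≈ 39.72 dB
∠T = 21.41° − 45.00° = -23.59°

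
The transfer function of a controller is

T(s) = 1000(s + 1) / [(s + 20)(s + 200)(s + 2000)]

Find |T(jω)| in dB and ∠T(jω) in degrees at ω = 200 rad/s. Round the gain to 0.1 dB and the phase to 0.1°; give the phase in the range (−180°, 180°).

-55.1 dB, -45.3°

At s = jω = j200:
zero (s+1): 1 + j200 → |·| = √(1²+200²) = √40001 ≈ 200, ∠ = arctan(200/1) ≈ 89.71°
pole (s+20): 20 + j200 → |·| = √(20²+200²) = √40400 ≈ 201, ∠ = arctan(200/20) ≈ 84.29°
pole (s+200): 200 + j200 → |·| = √(200²+200²) = √80000 ≈ 282.84, ∠ = arctan(200/200) ≈ 45.00°
pole (s+2000): 2000 + j200 → |·| = √(2000²+200²) = √4040000 ≈ 2010, ∠ = arctan(200/2000) ≈ 5.71°
|T| = 1000 · 200 / 1.1427e+08 ≈ 0.0017502
Gain = 20 log₁₀(0.0017502) ≈ -55.14 dB
∠T = 89.71° − 135.00° = -45.29°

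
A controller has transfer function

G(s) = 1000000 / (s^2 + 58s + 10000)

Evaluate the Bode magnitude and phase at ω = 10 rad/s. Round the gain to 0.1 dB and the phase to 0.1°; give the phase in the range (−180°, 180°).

At s = jω = j10:
quadratic: (j10)² + 58·j10 + 10000 = 9900 + j580 → |·| ≈ 9917, ∠ ≈ 3.35°
|G| = 1000000 / 9917 ≈ 100.84
Gain = 20 log₁₀(100.84) ≈ 40.07 dB
∠G = 0.00° − 3.35° = -3.35°

40.1 dB, -3.4°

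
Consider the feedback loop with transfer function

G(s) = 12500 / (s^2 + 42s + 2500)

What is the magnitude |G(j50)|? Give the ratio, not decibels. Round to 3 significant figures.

5.95

At s = jω = j50:
quadratic: (j50)² + 42·j50 + 2500 = 0 + j2100 → |·| ≈ 2100, ∠ ≈ 90.00°
|G| = 12500 / 2100 ≈ 5.9524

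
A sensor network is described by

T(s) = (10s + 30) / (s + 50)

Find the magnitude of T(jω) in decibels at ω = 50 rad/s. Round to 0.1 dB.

Substitute s = j50:
Numerator: 10(j50) + 30 = 30 + j500
Denominator: (j50) + 50 = 50 + j50
|N| = √(30² + 500²) ≈ 500.9, ∠N ≈ 86.57°
|D| = √(50² + 50²) ≈ 70.711, ∠D ≈ 45.00°
|T| = 500.9 / 70.711 ≈ 7.0838
Gain = 20 log₁₀(7.0838) ≈ 17.01 dB

17.0 dB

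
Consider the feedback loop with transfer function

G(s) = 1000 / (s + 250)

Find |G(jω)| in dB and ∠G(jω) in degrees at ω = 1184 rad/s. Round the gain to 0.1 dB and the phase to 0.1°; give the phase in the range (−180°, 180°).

-1.7 dB, -78.1°

Substitute s = j1184:
Numerator: 1000 = 1000 + j0
Denominator: (j1184) + 250 = 250 + j1184
|N| = √(1000² + 0²) ≈ 1000, ∠N ≈ 0.00°
|D| = √(250² + 1184²) ≈ 1210.1, ∠D ≈ 78.08°
|G| = 1000 / 1210.1 ≈ 0.82638
Gain = 20 log₁₀(0.82638) ≈ -1.66 dB
∠G = 0.00° − 78.08° = -78.08°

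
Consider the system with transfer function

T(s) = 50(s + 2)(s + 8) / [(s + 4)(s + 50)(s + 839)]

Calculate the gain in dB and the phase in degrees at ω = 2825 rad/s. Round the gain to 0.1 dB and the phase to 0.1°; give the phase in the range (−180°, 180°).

-35.4 dB, -72.6°

At s = jω = j2825:
zero (s+2): 2 + j2825 → |·| = √(2²+2825²) = √7980629 ≈ 2825, ∠ = arctan(2825/2) ≈ 89.96°
zero (s+8): 8 + j2825 → |·| = √(8²+2825²) = √7980689 ≈ 2825, ∠ = arctan(2825/8) ≈ 89.84°
pole (s+4): 4 + j2825 → |·| = √(4²+2825²) = √7980641 ≈ 2825, ∠ = arctan(2825/4) ≈ 89.92°
pole (s+50): 50 + j2825 → |·| = √(50²+2825²) = √7983125 ≈ 2825.4, ∠ = arctan(2825/50) ≈ 88.99°
pole (s+839): 839 + j2825 → |·| = √(839²+2825²) = √8684546 ≈ 2947, ∠ = arctan(2825/839) ≈ 73.46°
|T| = 50 · 7.9806e+06 / 2.3522e+10 ≈ 0.016964
Gain = 20 log₁₀(0.016964) ≈ -35.41 dB
∠T = 179.80° − 252.37° = -72.57°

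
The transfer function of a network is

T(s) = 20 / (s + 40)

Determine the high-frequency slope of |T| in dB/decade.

-20 dB/decade

Each pole contributes −20 dB/decade at high frequency; each zero contributes +20 dB/decade.
Net: 0 zero(s) − 1 pole(s) → -20 dB/decade.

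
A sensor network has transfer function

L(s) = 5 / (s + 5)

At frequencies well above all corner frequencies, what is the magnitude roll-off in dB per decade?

-20 dB/decade

Each pole contributes −20 dB/decade at high frequency; each zero contributes +20 dB/decade.
Net: 0 zero(s) − 1 pole(s) → -20 dB/decade.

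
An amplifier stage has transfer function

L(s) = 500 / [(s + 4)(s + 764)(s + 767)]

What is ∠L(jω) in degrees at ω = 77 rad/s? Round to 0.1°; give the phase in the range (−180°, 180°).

-98.5°

At s = jω = j77:
pole (s+4): 4 + j77 → |·| = √(4²+77²) = √5945 ≈ 77.104, ∠ = arctan(77/4) ≈ 87.03°
pole (s+764): 764 + j77 → |·| = √(764²+77²) = √589625 ≈ 767.87, ∠ = arctan(77/764) ≈ 5.76°
pole (s+767): 767 + j77 → |·| = √(767²+77²) = √594218 ≈ 770.86, ∠ = arctan(77/767) ≈ 5.73°
∠L = 0.00° − 98.52° = -98.52°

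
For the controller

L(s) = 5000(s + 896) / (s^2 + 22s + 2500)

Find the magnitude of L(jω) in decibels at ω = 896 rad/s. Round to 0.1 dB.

At s = jω = j896:
zero (s+896): 896 + j896 → |·| = √(896²+896²) = √1605632 ≈ 1267.1, ∠ = arctan(896/896) ≈ 45.00°
quadratic: (j896)² + 22·j896 + 2500 = -800316 + j19712 → |·| ≈ 8.0056e+05, ∠ ≈ 178.59°
|L| = 5000 · 1267.1 / 8.0056e+05 ≈ 7.9138
Gain = 20 log₁₀(7.9138) ≈ 17.97 dB

18.0 dB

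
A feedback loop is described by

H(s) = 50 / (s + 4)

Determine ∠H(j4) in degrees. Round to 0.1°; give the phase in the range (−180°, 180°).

-45.0°

At s = jω = j4:
pole (s+4): 4 + j4 → |·| = √(4²+4²) = √32 ≈ 5.6569, ∠ = arctan(4/4) ≈ 45.00°
∠H = 0.00° − 45.00° = -45.00°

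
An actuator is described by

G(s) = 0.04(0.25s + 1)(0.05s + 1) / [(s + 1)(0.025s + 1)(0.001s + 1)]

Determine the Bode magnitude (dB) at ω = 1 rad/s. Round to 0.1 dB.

-30.7 dB

At ω = 1 rad/s:
zero (1 + j1·0.25) = 1 + j0.25 → |·| ≈ 1.0308, ∠ ≈ 14.04°
zero (1 + j1·0.05) = 1 + j0.05 → |·| ≈ 1.0012, ∠ ≈ 2.86°
pole (1 + j1·1) = 1 + j1 → |·| ≈ 1.4142, ∠ ≈ 45.00°
pole (1 + j1·0.025) = 1 + j0.025 → |·| ≈ 1.0003, ∠ ≈ 1.43°
pole (1 + j1·0.001) = 1 + j0.001 → |·| ≈ 1, ∠ ≈ 0.06°
|G| = 0.04 · 1.0308 · 1.0012 / (1.4142 · 1.0003 · 1) ≈ 0.029182
Gain = 20 log₁₀(0.029182) ≈ -30.70 dB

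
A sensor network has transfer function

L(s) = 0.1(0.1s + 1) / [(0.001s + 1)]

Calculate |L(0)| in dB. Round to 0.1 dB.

L(0) = 0.1 · 1 / 1 = 0.1
20 log₁₀(0.1) ≈ -20.00 dB

-20.0 dB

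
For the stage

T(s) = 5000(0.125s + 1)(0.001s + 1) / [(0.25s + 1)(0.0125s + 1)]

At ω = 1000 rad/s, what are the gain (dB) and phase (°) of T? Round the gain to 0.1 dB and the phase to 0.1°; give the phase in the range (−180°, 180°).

At ω = 1000 rad/s:
zero (1 + j1000·0.125) = 1 + j125 → |·| ≈ 125, ∠ ≈ 89.54°
zero (1 + j1000·0.001) = 1 + j1 → |·| ≈ 1.4142, ∠ ≈ 45.00°
pole (1 + j1000·0.25) = 1 + j250 → |·| ≈ 250, ∠ ≈ 89.77°
pole (1 + j1000·0.0125) = 1 + j12.5 → |·| ≈ 12.54, ∠ ≈ 85.43°
|T| = 5000 · 125 · 1.4142 / (250 · 12.54) ≈ 281.94
Gain = 20 log₁₀(281.94) ≈ 49.00 dB
∠T = (89.54° + 45.00°) − (89.77° + 85.43°) = -40.66°

49.0 dB, -40.7°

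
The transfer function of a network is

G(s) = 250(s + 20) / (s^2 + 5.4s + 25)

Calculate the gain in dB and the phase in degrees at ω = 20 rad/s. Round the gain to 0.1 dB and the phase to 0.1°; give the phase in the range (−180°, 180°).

At s = jω = j20:
zero (s+20): 20 + j20 → |·| = √(20²+20²) = √800 ≈ 28.284, ∠ = arctan(20/20) ≈ 45.00°
quadratic: (j20)² + 5.4·j20 + 25 = -375 + j108 → |·| ≈ 390.24, ∠ ≈ 163.93°
|G| = 250 · 28.284 / 390.24 ≈ 18.12
Gain = 20 log₁₀(18.12) ≈ 25.16 dB
∠G = 45.00° − 163.93° = -118.93°

25.2 dB, -118.9°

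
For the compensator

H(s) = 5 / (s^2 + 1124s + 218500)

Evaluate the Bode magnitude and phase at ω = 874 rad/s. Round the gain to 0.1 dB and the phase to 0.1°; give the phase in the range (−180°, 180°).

Substitute s = j874:
Numerator: 5 = 5 + j0
Denominator: (j874)^2 + 1124(j874) + 218500 = -545376 + j982376
|N| = √(5² + 0²) ≈ 5, ∠N ≈ 0.00°
|D| = √(545376² + 982376²) ≈ 1.1236e+06, ∠D ≈ 119.04°
|H| = 5 / 1.1236e+06 ≈ 4.45e-06
Gain = 20 log₁₀(4.45e-06) ≈ -107.03 dB
∠H = 0.00° − 119.04° = -119.04°

-107.0 dB, -119.0°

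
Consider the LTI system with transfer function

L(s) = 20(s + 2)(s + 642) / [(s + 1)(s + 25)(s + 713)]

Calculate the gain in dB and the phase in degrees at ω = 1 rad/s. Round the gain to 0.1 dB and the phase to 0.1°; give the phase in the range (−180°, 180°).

At s = jω = j1:
zero (s+2): 2 + j1 → |·| = √(2²+1²) = √5 ≈ 2.2361, ∠ = arctan(1/2) ≈ 26.57°
zero (s+642): 642 + j1 → |·| = √(642²+1²) = √412165 ≈ 642, ∠ = arctan(1/642) ≈ 0.09°
pole (s+1): 1 + j1 → |·| = √(1²+1²) = √2 ≈ 1.4142, ∠ = arctan(1/1) ≈ 45.00°
pole (s+25): 25 + j1 → |·| = √(25²+1²) = √626 ≈ 25.02, ∠ = arctan(1/25) ≈ 2.29°
pole (s+713): 713 + j1 → |·| = √(713²+1²) = √508370 ≈ 713, ∠ = arctan(1/713) ≈ 0.08°
|L| = 20 · 1435.6 / 25228 ≈ 1.1381
Gain = 20 log₁₀(1.1381) ≈ 1.12 dB
∠L = 26.66° − 47.37° = -20.71°

1.1 dB, -20.7°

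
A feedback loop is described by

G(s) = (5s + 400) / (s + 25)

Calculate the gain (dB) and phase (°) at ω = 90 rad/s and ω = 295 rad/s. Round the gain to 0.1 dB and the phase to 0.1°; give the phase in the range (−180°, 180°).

ω = 90: 16.2 dB, -26.1°; ω = 295: 14.3 dB, -10.3°

Substitute s = j90:
Numerator: 5(j90) + 400 = 400 + j450
Denominator: (j90) + 25 = 25 + j90
|N| = √(400² + 450²) ≈ 602.08, ∠N ≈ 48.37°
|D| = √(25² + 90²) ≈ 93.408, ∠D ≈ 74.48°
|G| = 602.08 / 93.408 ≈ 6.4457
Gain = 20 log₁₀(6.4457) ≈ 16.19 dB
∠G = 48.37° − 74.48° = -26.11°

Substitute s = j295:
Numerator: 5(j295) + 400 = 400 + j1475
Denominator: (j295) + 25 = 25 + j295
|N| = √(400² + 1475²) ≈ 1528.3, ∠N ≈ 74.83°
|D| = √(25² + 295²) ≈ 296.06, ∠D ≈ 85.16°
|G| = 1528.3 / 296.06 ≈ 5.1621
Gain = 20 log₁₀(5.1621) ≈ 14.26 dB
∠G = 74.83° − 85.16° = -10.33°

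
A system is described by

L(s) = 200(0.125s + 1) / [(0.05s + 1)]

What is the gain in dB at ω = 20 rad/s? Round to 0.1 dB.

51.6 dB

At ω = 20 rad/s:
zero (1 + j20·0.125) = 1 + j2.5 → |·| ≈ 2.6926, ∠ ≈ 68.20°
pole (1 + j20·0.05) = 1 + j1 → |·| ≈ 1.4142, ∠ ≈ 45.00°
|L| = 200 · 2.6926 / (1.4142) ≈ 380.79
Gain = 20 log₁₀(380.79) ≈ 51.61 dB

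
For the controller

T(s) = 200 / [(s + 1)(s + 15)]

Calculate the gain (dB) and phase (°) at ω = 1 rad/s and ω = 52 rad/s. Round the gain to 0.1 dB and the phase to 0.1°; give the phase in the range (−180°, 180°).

At s = jω = j1:
pole (s+1): 1 + j1 → |·| = √(1²+1²) = √2 ≈ 1.4142, ∠ = arctan(1/1) ≈ 45.00°
pole (s+15): 15 + j1 → |·| = √(15²+1²) = √226 ≈ 15.033, ∠ = arctan(1/15) ≈ 3.81°
|T| = 200 / 21.26 ≈ 9.4073
Gain = 20 log₁₀(9.4073) ≈ 19.47 dB
∠T = 0.00° − 48.81° = -48.81°

At s = jω = j52:
pole (s+1): 1 + j52 → |·| = √(1²+52²) = √2705 ≈ 52.01, ∠ = arctan(52/1) ≈ 88.90°
pole (s+15): 15 + j52 → |·| = √(15²+52²) = √2929 ≈ 54.12, ∠ = arctan(52/15) ≈ 73.91°
|T| = 200 / 2814.8 ≈ 0.071053
Gain = 20 log₁₀(0.071053) ≈ -22.97 dB
∠T = 0.00° − 162.81° = -162.81°

ω = 1: 19.5 dB, -48.8°; ω = 52: -23.0 dB, -162.8°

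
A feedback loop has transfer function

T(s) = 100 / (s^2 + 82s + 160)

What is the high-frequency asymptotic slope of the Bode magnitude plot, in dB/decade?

-40 dB/decade

Each pole contributes −20 dB/decade at high frequency; each zero contributes +20 dB/decade.
Net: 0 zero(s) − 2 pole(s) → -40 dB/decade.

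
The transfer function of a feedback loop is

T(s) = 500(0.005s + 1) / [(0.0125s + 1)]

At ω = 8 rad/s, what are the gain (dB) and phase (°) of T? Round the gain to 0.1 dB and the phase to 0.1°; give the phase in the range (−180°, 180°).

At ω = 8 rad/s:
zero (1 + j8·0.005) = 1 + j0.04 → |·| ≈ 1.0008, ∠ ≈ 2.29°
pole (1 + j8·0.0125) = 1 + j0.1 → |·| ≈ 1.005, ∠ ≈ 5.71°
|T| = 500 · 1.0008 / (1.005) ≈ 497.91
Gain = 20 log₁₀(497.91) ≈ 53.94 dB
∠T = (2.29°) − (5.71°) = -3.42°

53.9 dB, -3.4°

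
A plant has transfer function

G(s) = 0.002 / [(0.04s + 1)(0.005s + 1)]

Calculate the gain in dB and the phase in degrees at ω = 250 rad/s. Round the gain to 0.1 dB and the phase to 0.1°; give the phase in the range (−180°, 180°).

-78.1 dB, -135.6°

At ω = 250 rad/s:
pole (1 + j250·0.04) = 1 + j10 → |·| ≈ 10.05, ∠ ≈ 84.29°
pole (1 + j250·0.005) = 1 + j1.25 → |·| ≈ 1.6008, ∠ ≈ 51.34°
|G| = 0.002 · 1 / (10.05 · 1.6008) ≈ 0.00012432
Gain = 20 log₁₀(0.00012432) ≈ -78.11 dB
∠G = (0°) − (84.29° + 51.34°) = -135.63°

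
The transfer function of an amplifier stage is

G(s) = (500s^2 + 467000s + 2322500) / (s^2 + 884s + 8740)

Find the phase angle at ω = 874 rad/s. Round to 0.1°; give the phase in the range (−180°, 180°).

Substitute s = j874:
Numerator: 500(j874)^2 + 467000(j874) + 2322500 = -379615500 + j408158000
Denominator: (j874)^2 + 884(j874) + 8740 = -755136 + j772616
|N| = √(379615500² + 408158000²) ≈ 5.5741e+08, ∠N ≈ 132.92°
|D| = √(755136² + 772616²) ≈ 1.0804e+06, ∠D ≈ 134.34°
∠G = 132.92° − 134.34° = -1.42°

-1.4°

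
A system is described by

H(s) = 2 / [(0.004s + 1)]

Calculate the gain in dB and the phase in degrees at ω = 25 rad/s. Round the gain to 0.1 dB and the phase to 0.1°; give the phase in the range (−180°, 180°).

6.0 dB, -5.7°

At ω = 25 rad/s:
pole (1 + j25·0.004) = 1 + j0.1 → |·| ≈ 1.005, ∠ ≈ 5.71°
|H| = 2 · 1 / (1.005) ≈ 1.99
Gain = 20 log₁₀(1.99) ≈ 5.98 dB
∠H = (0°) − (5.71°) = -5.71°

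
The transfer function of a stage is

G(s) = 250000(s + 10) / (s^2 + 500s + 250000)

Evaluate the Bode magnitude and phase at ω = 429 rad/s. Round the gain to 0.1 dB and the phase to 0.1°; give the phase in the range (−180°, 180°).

At s = jω = j429:
zero (s+10): 10 + j429 → |·| = √(10²+429²) = √184141 ≈ 429.12, ∠ = arctan(429/10) ≈ 88.66°
quadratic: (j429)² + 500·j429 + 250000 = 65959 + j214500 → |·| ≈ 2.2441e+05, ∠ ≈ 72.91°
|G| = 250000 · 429.12 / 2.2441e+05 ≈ 478.05
Gain = 20 log₁₀(478.05) ≈ 53.59 dB
∠G = 88.66° − 72.91° = 15.75°

53.6 dB, 15.8°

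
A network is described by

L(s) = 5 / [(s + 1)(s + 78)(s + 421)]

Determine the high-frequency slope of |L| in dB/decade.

Each pole contributes −20 dB/decade at high frequency; each zero contributes +20 dB/decade.
Net: 0 zero(s) − 3 pole(s) → -60 dB/decade.

-60 dB/decade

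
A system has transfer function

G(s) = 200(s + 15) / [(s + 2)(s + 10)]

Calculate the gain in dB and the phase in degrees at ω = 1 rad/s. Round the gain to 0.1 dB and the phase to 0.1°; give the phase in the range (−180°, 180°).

At s = jω = j1:
zero (s+15): 15 + j1 → |·| = √(15²+1²) = √226 ≈ 15.033, ∠ = arctan(1/15) ≈ 3.81°
pole (s+2): 2 + j1 → |·| = √(2²+1²) = √5 ≈ 2.2361, ∠ = arctan(1/2) ≈ 26.57°
pole (s+10): 10 + j1 → |·| = √(10²+1²) = √101 ≈ 10.05, ∠ = arctan(1/10) ≈ 5.71°
|G| = 200 · 15.033 / 22.473 ≈ 133.79
Gain = 20 log₁₀(133.79) ≈ 42.53 dB
∠G = 3.81° − 32.28° = -28.47°

42.5 dB, -28.5°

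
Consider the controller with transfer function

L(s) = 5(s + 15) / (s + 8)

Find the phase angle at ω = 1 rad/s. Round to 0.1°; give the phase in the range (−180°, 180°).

-3.3°

At s = jω = j1:
zero (s+15): 15 + j1 → |·| = √(15²+1²) = √226 ≈ 15.033, ∠ = arctan(1/15) ≈ 3.81°
pole (s+8): 8 + j1 → |·| = √(8²+1²) = √65 ≈ 8.0623, ∠ = arctan(1/8) ≈ 7.13°
∠L = 3.81° − 7.13° = -3.32°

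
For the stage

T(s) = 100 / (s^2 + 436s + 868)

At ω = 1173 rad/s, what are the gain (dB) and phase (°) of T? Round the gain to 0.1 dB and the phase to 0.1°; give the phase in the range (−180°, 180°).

Substitute s = j1173:
Numerator: 100 = 100 + j0
Denominator: (j1173)^2 + 436(j1173) + 868 = -1375061 + j511428
|N| = √(100² + 0²) ≈ 100, ∠N ≈ 0.00°
|D| = √(1375061² + 511428²) ≈ 1.4671e+06, ∠D ≈ 159.60°
|T| = 100 / 1.4671e+06 ≈ 6.8162e-05
Gain = 20 log₁₀(6.8162e-05) ≈ -83.33 dB
∠T = 0.00° − 159.60° = -159.60°

-83.3 dB, -159.6°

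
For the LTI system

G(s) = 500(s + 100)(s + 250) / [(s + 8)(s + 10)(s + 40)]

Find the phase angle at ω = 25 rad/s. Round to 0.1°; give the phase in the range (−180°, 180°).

At s = jω = j25:
zero (s+100): 100 + j25 → |·| = √(100²+25²) = √10625 ≈ 103.08, ∠ = arctan(25/100) ≈ 14.04°
zero (s+250): 250 + j25 → |·| = √(250²+25²) = √63125 ≈ 251.25, ∠ = arctan(25/250) ≈ 5.71°
pole (s+8): 8 + j25 → |·| = √(8²+25²) = √689 ≈ 26.249, ∠ = arctan(25/8) ≈ 72.26°
pole (s+10): 10 + j25 → |·| = √(10²+25²) = √725 ≈ 26.926, ∠ = arctan(25/10) ≈ 68.20°
pole (s+40): 40 + j25 → |·| = √(40²+25²) = √2225 ≈ 47.17, ∠ = arctan(25/40) ≈ 32.01°
∠G = 19.75° − 172.47° = -152.72°

-152.7°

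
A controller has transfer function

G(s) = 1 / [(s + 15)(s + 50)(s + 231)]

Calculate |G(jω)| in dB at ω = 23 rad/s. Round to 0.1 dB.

-110.9 dB

At s = jω = j23:
pole (s+15): 15 + j23 → |·| = √(15²+23²) = √754 ≈ 27.459, ∠ = arctan(23/15) ≈ 56.89°
pole (s+50): 50 + j23 → |·| = √(50²+23²) = √3029 ≈ 55.036, ∠ = arctan(23/50) ≈ 24.70°
pole (s+231): 231 + j23 → |·| = √(231²+23²) = √53890 ≈ 232.14, ∠ = arctan(23/231) ≈ 5.69°
|G| = 1 / 3.5082e+05 ≈ 2.8505e-06
Gain = 20 log₁₀(2.8505e-06) ≈ -110.90 dB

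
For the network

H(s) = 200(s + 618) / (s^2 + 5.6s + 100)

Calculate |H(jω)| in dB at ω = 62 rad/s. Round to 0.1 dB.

30.4 dB

At s = jω = j62:
zero (s+618): 618 + j62 → |·| = √(618²+62²) = √385768 ≈ 621.1, ∠ = arctan(62/618) ≈ 5.73°
quadratic: (j62)² + 5.6·j62 + 100 = -3744 + j347.2 → |·| ≈ 3760.1, ∠ ≈ 174.70°
|H| = 200 · 621.1 / 3760.1 ≈ 33.036
Gain = 20 log₁₀(33.036) ≈ 30.38 dB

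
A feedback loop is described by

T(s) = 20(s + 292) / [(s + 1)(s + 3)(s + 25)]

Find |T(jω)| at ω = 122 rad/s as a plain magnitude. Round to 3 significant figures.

At s = jω = j122:
zero (s+292): 292 + j122 → |·| = √(292²+122²) = √100148 ≈ 316.46, ∠ = arctan(122/292) ≈ 22.68°
pole (s+1): 1 + j122 → |·| = √(1²+122²) = √14885 ≈ 122, ∠ = arctan(122/1) ≈ 89.53°
pole (s+3): 3 + j122 → |·| = √(3²+122²) = √14893 ≈ 122.04, ∠ = arctan(122/3) ≈ 88.59°
pole (s+25): 25 + j122 → |·| = √(25²+122²) = √15509 ≈ 124.54, ∠ = arctan(122/25) ≈ 78.42°
|T| = 20 · 316.46 / 1.8543e+06 ≈ 0.0034133

0.00341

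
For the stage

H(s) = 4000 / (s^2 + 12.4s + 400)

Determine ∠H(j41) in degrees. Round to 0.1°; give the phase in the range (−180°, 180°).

At s = jω = j41:
quadratic: (j41)² + 12.4·j41 + 400 = -1281 + j508.4 → |·| ≈ 1378.2, ∠ ≈ 158.35°
∠H = 0.00° − 158.35° = -158.35°

-158.4°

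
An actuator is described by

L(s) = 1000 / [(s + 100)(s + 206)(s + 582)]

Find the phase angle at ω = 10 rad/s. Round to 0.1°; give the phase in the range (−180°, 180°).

At s = jω = j10:
pole (s+100): 100 + j10 → |·| = √(100²+10²) = √10100 ≈ 100.5, ∠ = arctan(10/100) ≈ 5.71°
pole (s+206): 206 + j10 → |·| = √(206²+10²) = √42536 ≈ 206.24, ∠ = arctan(10/206) ≈ 2.78°
pole (s+582): 582 + j10 → |·| = √(582²+10²) = √338824 ≈ 582.09, ∠ = arctan(10/582) ≈ 0.98°
∠L = 0.00° − 9.47° = -9.47°

-9.5°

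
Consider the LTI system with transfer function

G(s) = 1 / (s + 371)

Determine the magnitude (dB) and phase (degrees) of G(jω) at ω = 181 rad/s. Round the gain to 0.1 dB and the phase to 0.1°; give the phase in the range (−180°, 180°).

-52.3 dB, -26.0°

At s = jω = j181:
pole (s+371): 371 + j181 → |·| = √(371²+181²) = √170402 ≈ 412.8, ∠ = arctan(181/371) ≈ 26.01°
|G| = 1 / 412.8 ≈ 0.0024225
Gain = 20 log₁₀(0.0024225) ≈ -52.31 dB
∠G = 0.00° − 26.01° = -26.01°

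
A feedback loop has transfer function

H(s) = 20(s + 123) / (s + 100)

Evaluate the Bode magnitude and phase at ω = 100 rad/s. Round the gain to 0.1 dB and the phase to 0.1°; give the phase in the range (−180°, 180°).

At s = jω = j100:
zero (s+123): 123 + j100 → |·| = √(123²+100²) = √25129 ≈ 158.52, ∠ = arctan(100/123) ≈ 39.11°
pole (s+100): 100 + j100 → |·| = √(100²+100²) = √20000 ≈ 141.42, ∠ = arctan(100/100) ≈ 45.00°
|H| = 20 · 158.52 / 141.42 ≈ 22.418
Gain = 20 log₁₀(22.418) ≈ 27.01 dB
∠H = 39.11° − 45.00° = -5.89°

27.0 dB, -5.9°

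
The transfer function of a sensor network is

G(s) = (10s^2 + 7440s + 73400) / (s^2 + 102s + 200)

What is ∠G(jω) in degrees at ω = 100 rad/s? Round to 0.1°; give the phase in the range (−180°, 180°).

Substitute s = j100:
Numerator: 10(j100)^2 + 7440(j100) + 73400 = -26600 + j744000
Denominator: (j100)^2 + 102(j100) + 200 = -9800 + j10200
|N| = √(26600² + 744000²) ≈ 7.4448e+05, ∠N ≈ 92.05°
|D| = √(9800² + 10200²) ≈ 14145, ∠D ≈ 133.85°
∠G = 92.05° − 133.85° = -41.80°

-41.8°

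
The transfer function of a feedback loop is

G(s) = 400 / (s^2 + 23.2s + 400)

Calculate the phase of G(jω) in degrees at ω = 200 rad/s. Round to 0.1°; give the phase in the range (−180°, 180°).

At s = jω = j200:
quadratic: (j200)² + 23.2·j200 + 400 = -39600 + j4640 → |·| ≈ 39871, ∠ ≈ 173.32°
∠G = 0.00° − 173.32° = -173.32°

-173.3°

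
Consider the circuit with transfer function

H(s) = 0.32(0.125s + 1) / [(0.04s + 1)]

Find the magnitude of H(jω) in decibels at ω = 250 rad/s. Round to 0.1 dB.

-0.0 dB

At ω = 250 rad/s:
zero (1 + j250·0.125) = 1 + j31.25 → |·| ≈ 31.266, ∠ ≈ 88.17°
pole (1 + j250·0.04) = 1 + j10 → |·| ≈ 10.05, ∠ ≈ 84.29°
|H| = 0.32 · 31.266 / (10.05) ≈ 0.99553
Gain = 20 log₁₀(0.99553) ≈ -0.04 dB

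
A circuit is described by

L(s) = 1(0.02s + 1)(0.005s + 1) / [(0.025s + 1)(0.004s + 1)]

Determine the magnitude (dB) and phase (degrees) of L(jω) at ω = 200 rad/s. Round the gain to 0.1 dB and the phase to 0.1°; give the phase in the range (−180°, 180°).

-1.0 dB, 3.6°

At ω = 200 rad/s:
zero (1 + j200·0.02) = 1 + j4 → |·| ≈ 4.1231, ∠ ≈ 75.96°
zero (1 + j200·0.005) = 1 + j1 → |·| ≈ 1.4142, ∠ ≈ 45.00°
pole (1 + j200·0.025) = 1 + j5 → |·| ≈ 5.099, ∠ ≈ 78.69°
pole (1 + j200·0.004) = 1 + j0.8 → |·| ≈ 1.2806, ∠ ≈ 38.66°
|L| = 1 · 4.1231 · 1.4142 / (5.099 · 1.2806) ≈ 0.89297
Gain = 20 log₁₀(0.89297) ≈ -0.98 dB
∠L = (75.96° + 45.00°) − (78.69° + 38.66°) = 3.61°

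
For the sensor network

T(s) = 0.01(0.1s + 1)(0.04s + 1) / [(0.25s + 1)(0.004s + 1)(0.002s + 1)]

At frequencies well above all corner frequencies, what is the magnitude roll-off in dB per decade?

-20 dB/decade

Each pole contributes −20 dB/decade at high frequency; each zero contributes +20 dB/decade.
Net: 2 zero(s) − 3 pole(s) → -20 dB/decade.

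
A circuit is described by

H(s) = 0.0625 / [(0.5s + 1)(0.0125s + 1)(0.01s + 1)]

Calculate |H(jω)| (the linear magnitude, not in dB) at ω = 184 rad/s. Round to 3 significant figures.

0.000129

At ω = 184 rad/s:
pole (1 + j184·0.5) = 1 + j92 → |·| ≈ 92.005, ∠ ≈ 89.38°
pole (1 + j184·0.0125) = 1 + j2.3 → |·| ≈ 2.508, ∠ ≈ 66.50°
pole (1 + j184·0.01) = 1 + j1.84 → |·| ≈ 2.0942, ∠ ≈ 61.48°
|H| = 0.0625 · 1 / (92.005 · 2.508 · 2.0942) ≈ 0.00012934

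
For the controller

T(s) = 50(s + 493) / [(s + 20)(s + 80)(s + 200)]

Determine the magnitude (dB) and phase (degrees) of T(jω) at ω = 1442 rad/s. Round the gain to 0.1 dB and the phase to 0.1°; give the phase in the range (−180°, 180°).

-92.0 dB, 173.0°

At s = jω = j1442:
zero (s+493): 493 + j1442 → |·| = √(493²+1442²) = √2322413 ≈ 1523.9, ∠ = arctan(1442/493) ≈ 71.13°
pole (s+20): 20 + j1442 → |·| = √(20²+1442²) = √2079764 ≈ 1442.1, ∠ = arctan(1442/20) ≈ 89.21°
pole (s+80): 80 + j1442 → |·| = √(80²+1442²) = √2085764 ≈ 1444.2, ∠ = arctan(1442/80) ≈ 86.82°
pole (s+200): 200 + j1442 → |·| = √(200²+1442²) = √2119364 ≈ 1455.8, ∠ = arctan(1442/200) ≈ 82.10°
|T| = 50 · 1523.9 / 3.032e+09 ≈ 2.513e-05
Gain = 20 log₁₀(2.513e-05) ≈ -92.00 dB
∠T = 71.13° − 258.13° = -187.00° ≡ 173.00° (principal value)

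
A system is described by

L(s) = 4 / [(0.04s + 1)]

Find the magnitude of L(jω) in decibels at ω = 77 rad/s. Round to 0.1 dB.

At ω = 77 rad/s:
pole (1 + j77·0.04) = 1 + j3.08 → |·| ≈ 3.2383, ∠ ≈ 72.01°
|L| = 4 · 1 / (3.2383) ≈ 1.2352
Gain = 20 log₁₀(1.2352) ≈ 1.83 dB

1.8 dB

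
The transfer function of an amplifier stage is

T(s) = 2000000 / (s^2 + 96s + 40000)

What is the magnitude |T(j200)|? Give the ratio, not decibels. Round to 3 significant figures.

104

At s = jω = j200:
quadratic: (j200)² + 96·j200 + 40000 = 0 + j19200 → |·| ≈ 19200, ∠ ≈ 90.00°
|T| = 2000000 / 19200 ≈ 104.17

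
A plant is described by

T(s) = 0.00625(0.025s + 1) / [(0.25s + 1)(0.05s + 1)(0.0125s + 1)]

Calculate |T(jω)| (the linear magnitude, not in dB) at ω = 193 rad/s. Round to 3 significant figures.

2.52e-05

At ω = 193 rad/s:
zero (1 + j193·0.025) = 1 + j4.825 → |·| ≈ 4.9275, ∠ ≈ 78.29°
pole (1 + j193·0.25) = 1 + j48.25 → |·| ≈ 48.26, ∠ ≈ 88.81°
pole (1 + j193·0.05) = 1 + j9.65 → |·| ≈ 9.7017, ∠ ≈ 84.08°
pole (1 + j193·0.0125) = 1 + j2.4125 → |·| ≈ 2.6115, ∠ ≈ 67.49°
|T| = 0.00625 · 4.9275 / (48.26 · 9.7017 · 2.6115) ≈ 2.5187e-05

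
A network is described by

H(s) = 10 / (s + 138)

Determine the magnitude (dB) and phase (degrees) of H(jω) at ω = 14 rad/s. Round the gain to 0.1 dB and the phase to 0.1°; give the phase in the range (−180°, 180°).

-22.8 dB, -5.8°

Substitute s = j14:
Numerator: 10 = 10 + j0
Denominator: (j14) + 138 = 138 + j14
|N| = √(10² + 0²) ≈ 10, ∠N ≈ 0.00°
|D| = √(138² + 14²) ≈ 138.71, ∠D ≈ 5.79°
|H| = 10 / 138.71 ≈ 0.072093
Gain = 20 log₁₀(0.072093) ≈ -22.84 dB
∠H = 0.00° − 5.79° = -5.79°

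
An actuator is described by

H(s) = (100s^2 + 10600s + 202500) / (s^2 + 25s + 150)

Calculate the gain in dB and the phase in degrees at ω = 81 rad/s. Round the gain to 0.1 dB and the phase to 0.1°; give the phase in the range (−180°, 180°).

Substitute s = j81:
Numerator: 100(j81)^2 + 10600(j81) + 202500 = -453600 + j858600
Denominator: (j81)^2 + 25(j81) + 150 = -6411 + j2025
|N| = √(453600² + 858600²) ≈ 9.7105e+05, ∠N ≈ 117.85°
|D| = √(6411² + 2025²) ≈ 6723.2, ∠D ≈ 162.47°
|H| = 9.7105e+05 / 6723.2 ≈ 144.43
Gain = 20 log₁₀(144.43) ≈ 43.19 dB
∠H = 117.85° − 162.47° = -44.62°

43.2 dB, -44.6°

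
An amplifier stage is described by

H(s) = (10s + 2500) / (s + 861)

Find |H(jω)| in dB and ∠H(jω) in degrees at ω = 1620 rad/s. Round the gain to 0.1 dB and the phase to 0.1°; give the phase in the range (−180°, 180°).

Substitute s = j1620:
Numerator: 10(j1620) + 2500 = 2500 + j16200
Denominator: (j1620) + 861 = 861 + j1620
|N| = √(2500² + 16200²) ≈ 16392, ∠N ≈ 81.23°
|D| = √(861² + 1620²) ≈ 1834.6, ∠D ≈ 62.01°
|H| = 16392 / 1834.6 ≈ 8.9349
Gain = 20 log₁₀(8.9349) ≈ 19.02 dB
∠H = 81.23° − 62.01° = 19.22°

19.0 dB, 19.2°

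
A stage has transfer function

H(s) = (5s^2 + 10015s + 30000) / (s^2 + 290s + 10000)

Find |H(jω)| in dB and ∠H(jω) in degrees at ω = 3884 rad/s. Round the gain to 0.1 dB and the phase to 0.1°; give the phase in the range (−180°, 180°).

15.0 dB, -23.0°

Substitute s = j3884:
Numerator: 5(j3884)^2 + 10015(j3884) + 30000 = -75397280 + j38898260
Denominator: (j3884)^2 + 290(j3884) + 10000 = -15075456 + j1126360
|N| = √(75397280² + 38898260²) ≈ 8.484e+07, ∠N ≈ 152.71°
|D| = √(15075456² + 1126360²) ≈ 1.5117e+07, ∠D ≈ 175.73°
|H| = 8.484e+07 / 1.5117e+07 ≈ 5.6122
Gain = 20 log₁₀(5.6122) ≈ 14.98 dB
∠H = 152.71° − 175.73° = -23.02°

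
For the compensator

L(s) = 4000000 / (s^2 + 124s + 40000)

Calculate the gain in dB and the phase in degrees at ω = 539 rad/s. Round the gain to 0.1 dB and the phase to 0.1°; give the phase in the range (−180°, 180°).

23.8 dB, -165.1°

At s = jω = j539:
quadratic: (j539)² + 124·j539 + 40000 = -250521 + j66836 → |·| ≈ 2.5928e+05, ∠ ≈ 165.06°
|L| = 4000000 / 2.5928e+05 ≈ 15.427
Gain = 20 log₁₀(15.427) ≈ 23.77 dB
∠L = 0.00° − 165.06° = -165.06°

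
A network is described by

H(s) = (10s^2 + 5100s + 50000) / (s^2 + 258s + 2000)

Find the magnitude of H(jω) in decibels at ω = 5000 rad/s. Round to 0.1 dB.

Substitute s = j5000:
Numerator: 10(j5000)^2 + 5100(j5000) + 50000 = -249950000 + j25500000
Denominator: (j5000)^2 + 258(j5000) + 2000 = -24998000 + j1290000
|N| = √(249950000² + 25500000²) ≈ 2.5125e+08, ∠N ≈ 174.17°
|D| = √(24998000² + 1290000²) ≈ 2.5031e+07, ∠D ≈ 177.05°
|H| = 2.5125e+08 / 2.5031e+07 ≈ 10.038
Gain = 20 log₁₀(10.038) ≈ 20.03 dB

20.0 dB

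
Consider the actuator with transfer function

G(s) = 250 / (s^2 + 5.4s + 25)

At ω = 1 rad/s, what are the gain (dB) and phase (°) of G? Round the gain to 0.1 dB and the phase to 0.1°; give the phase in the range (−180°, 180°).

20.1 dB, -12.7°

At s = jω = j1:
quadratic: (j1)² + 5.4·j1 + 25 = 24 + j5.4 → |·| ≈ 24.6, ∠ ≈ 12.68°
|G| = 250 / 24.6 ≈ 10.163
Gain = 20 log₁₀(10.163) ≈ 20.14 dB
∠G = 0.00° − 12.68° = -12.68°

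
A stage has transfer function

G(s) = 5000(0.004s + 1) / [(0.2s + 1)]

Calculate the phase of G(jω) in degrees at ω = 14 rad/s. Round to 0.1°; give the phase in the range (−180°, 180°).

-67.1°

At ω = 14 rad/s:
zero (1 + j14·0.004) = 1 + j0.056 → |·| ≈ 1.0016, ∠ ≈ 3.21°
pole (1 + j14·0.2) = 1 + j2.8 → |·| ≈ 2.9732, ∠ ≈ 70.35°
∠G = (3.21°) − (70.35°) = -67.14°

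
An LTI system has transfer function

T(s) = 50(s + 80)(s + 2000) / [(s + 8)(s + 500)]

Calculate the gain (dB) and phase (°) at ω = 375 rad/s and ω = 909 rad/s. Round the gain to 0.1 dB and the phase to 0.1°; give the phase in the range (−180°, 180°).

At s = jω = j375:
zero (s+80): 80 + j375 → |·| = √(80²+375²) = √147025 ≈ 383.44, ∠ = arctan(375/80) ≈ 77.96°
zero (s+2000): 2000 + j375 → |·| = √(2000²+375²) = √4140625 ≈ 2034.9, ∠ = arctan(375/2000) ≈ 10.62°
pole (s+8): 8 + j375 → |·| = √(8²+375²) = √140689 ≈ 375.09, ∠ = arctan(375/8) ≈ 88.78°
pole (s+500): 500 + j375 → |·| = √(500²+375²) = √390625 ≈ 625, ∠ = arctan(375/500) ≈ 36.87°
|T| = 50 · 7.8026e+05 / 2.3443e+05 ≈ 166.42
Gain = 20 log₁₀(166.42) ≈ 44.42 dB
∠T = 88.58° − 125.65° = -37.07°

At s = jω = j909:
zero (s+80): 80 + j909 → |·| = √(80²+909²) = √832681 ≈ 912.51, ∠ = arctan(909/80) ≈ 84.97°
zero (s+2000): 2000 + j909 → |·| = √(2000²+909²) = √4826281 ≈ 2196.9, ∠ = arctan(909/2000) ≈ 24.44°
pole (s+8): 8 + j909 → |·| = √(8²+909²) = √826345 ≈ 909.04, ∠ = arctan(909/8) ≈ 89.50°
pole (s+500): 500 + j909 → |·| = √(500²+909²) = √1076281 ≈ 1037.4, ∠ = arctan(909/500) ≈ 61.19°
|T| = 50 · 2.0047e+06 / 9.4304e+05 ≈ 106.29
Gain = 20 log₁₀(106.29) ≈ 40.53 dB
∠T = 109.41° − 150.69° = -41.28°

ω = 375: 44.4 dB, -37.1°; ω = 909: 40.5 dB, -41.3°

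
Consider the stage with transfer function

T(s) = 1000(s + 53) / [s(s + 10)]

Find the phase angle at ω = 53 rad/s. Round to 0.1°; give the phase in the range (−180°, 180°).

-124.3°

At s = jω = j53:
zero (s+53): 53 + j53 → |·| = √(53²+53²) = √5618 ≈ 74.953, ∠ = arctan(53/53) ≈ 45.00°
pole (s+10): 10 + j53 → |·| = √(10²+53²) = √2909 ≈ 53.935, ∠ = arctan(53/10) ≈ 79.32°
pole at origin: |s| = 53, ∠ = 90.00° (in denominator)
∠T = 45.00° − 169.32° = -124.32°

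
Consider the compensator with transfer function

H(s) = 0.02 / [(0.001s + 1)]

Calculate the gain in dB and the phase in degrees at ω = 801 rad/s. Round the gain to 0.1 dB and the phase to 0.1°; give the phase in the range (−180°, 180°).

At ω = 801 rad/s:
pole (1 + j801·0.001) = 1 + j0.801 → |·| ≈ 1.2812, ∠ ≈ 38.69°
|H| = 0.02 · 1 / (1.2812) ≈ 0.01561
Gain = 20 log₁₀(0.01561) ≈ -36.13 dB
∠H = (0°) − (38.69°) = -38.69°

-36.1 dB, -38.7°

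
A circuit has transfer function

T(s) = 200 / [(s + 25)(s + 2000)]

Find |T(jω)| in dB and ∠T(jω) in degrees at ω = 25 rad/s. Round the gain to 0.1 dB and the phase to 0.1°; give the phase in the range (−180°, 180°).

-51.0 dB, -45.7°

At s = jω = j25:
pole (s+25): 25 + j25 → |·| = √(25²+25²) = √1250 ≈ 35.355, ∠ = arctan(25/25) ≈ 45.00°
pole (s+2000): 2000 + j25 → |·| = √(2000²+25²) = √4000625 ≈ 2000.2, ∠ = arctan(25/2000) ≈ 0.72°
|T| = 200 / 70717 ≈ 0.0028282
Gain = 20 log₁₀(0.0028282) ≈ -50.97 dB
∠T = 0.00° − 45.72° = -45.72°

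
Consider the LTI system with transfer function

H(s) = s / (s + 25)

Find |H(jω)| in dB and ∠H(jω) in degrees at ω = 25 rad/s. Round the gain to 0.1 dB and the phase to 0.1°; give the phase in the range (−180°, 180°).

-3.0 dB, 45.0°

At s = jω = j25:
zero at origin: s = j25 → |·| = 25, ∠ = 90.00°
pole (s+25): 25 + j25 → |·| = √(25²+25²) = √1250 ≈ 35.355, ∠ = arctan(25/25) ≈ 45.00°
|H| = 1 · 25 / 35.355 ≈ 0.70711
Gain = 20 log₁₀(0.70711) ≈ -3.01 dB
∠H = 90.00° − 45.00° = 45.00°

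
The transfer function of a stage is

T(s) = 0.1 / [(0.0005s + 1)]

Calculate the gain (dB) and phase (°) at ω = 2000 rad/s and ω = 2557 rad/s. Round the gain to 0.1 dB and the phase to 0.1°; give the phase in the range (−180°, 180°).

At ω = 2000 rad/s:
pole (1 + j2000·0.0005) = 1 + j1 → |·| ≈ 1.4142, ∠ ≈ 45.00°
|T| = 0.1 · 1 / (1.4142) ≈ 0.070711
Gain = 20 log₁₀(0.070711) ≈ -23.01 dB
∠T = (0°) − (45.00°) = -45.00°

At ω = 2557 rad/s:
pole (1 + j2557·0.0005) = 1 + j1.2785 → |·| ≈ 1.6231, ∠ ≈ 51.97°
|T| = 0.1 · 1 / (1.6231) ≈ 0.06161
Gain = 20 log₁₀(0.06161) ≈ -24.21 dB
∠T = (0°) − (51.97°) = -51.97°

ω = 2000: -23.0 dB, -45.0°; ω = 2557: -24.2 dB, -52.0°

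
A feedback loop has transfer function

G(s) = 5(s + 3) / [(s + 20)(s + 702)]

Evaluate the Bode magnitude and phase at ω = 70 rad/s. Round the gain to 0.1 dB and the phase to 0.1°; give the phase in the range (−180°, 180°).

-43.3 dB, 7.8°

At s = jω = j70:
zero (s+3): 3 + j70 → |·| = √(3²+70²) = √4909 ≈ 70.064, ∠ = arctan(70/3) ≈ 87.55°
pole (s+20): 20 + j70 → |·| = √(20²+70²) = √5300 ≈ 72.801, ∠ = arctan(70/20) ≈ 74.05°
pole (s+702): 702 + j70 → |·| = √(702²+70²) = √497704 ≈ 705.48, ∠ = arctan(70/702) ≈ 5.69°
|G| = 5 · 70.064 / 51360 ≈ 0.0068209
Gain = 20 log₁₀(0.0068209) ≈ -43.32 dB
∠G = 87.55° − 79.74° = 7.81°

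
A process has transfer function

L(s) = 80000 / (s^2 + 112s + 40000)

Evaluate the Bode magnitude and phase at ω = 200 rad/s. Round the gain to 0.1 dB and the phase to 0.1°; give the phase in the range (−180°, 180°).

11.1 dB, -90.0°

At s = jω = j200:
quadratic: (j200)² + 112·j200 + 40000 = 0 + j22400 → |·| ≈ 22400, ∠ ≈ 90.00°
|L| = 80000 / 22400 ≈ 3.5714
Gain = 20 log₁₀(3.5714) ≈ 11.06 dB
∠L = 0.00° − 90.00° = -90.00°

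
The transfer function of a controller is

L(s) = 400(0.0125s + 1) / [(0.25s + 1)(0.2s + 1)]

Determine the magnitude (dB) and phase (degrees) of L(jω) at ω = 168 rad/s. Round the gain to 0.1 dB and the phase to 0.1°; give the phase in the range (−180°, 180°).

-3.6 dB, -112.4°

At ω = 168 rad/s:
zero (1 + j168·0.0125) = 1 + j2.1 → |·| ≈ 2.3259, ∠ ≈ 64.54°
pole (1 + j168·0.25) = 1 + j42 → |·| ≈ 42.012, ∠ ≈ 88.64°
pole (1 + j168·0.2) = 1 + j33.6 → |·| ≈ 33.615, ∠ ≈ 88.30°
|L| = 400 · 2.3259 / (42.012 · 33.615) ≈ 0.65879
Gain = 20 log₁₀(0.65879) ≈ -3.63 dB
∠L = (64.54°) − (88.64° + 88.30°) = -112.40°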